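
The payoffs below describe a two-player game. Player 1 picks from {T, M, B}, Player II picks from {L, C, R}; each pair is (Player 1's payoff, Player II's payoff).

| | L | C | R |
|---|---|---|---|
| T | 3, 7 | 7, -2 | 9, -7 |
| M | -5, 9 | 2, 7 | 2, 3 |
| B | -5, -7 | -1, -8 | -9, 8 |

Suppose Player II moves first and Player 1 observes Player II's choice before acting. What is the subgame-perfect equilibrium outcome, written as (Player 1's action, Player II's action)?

(T, L)

Solve by backward induction (Player II leads).
- L: BR = T, leader payoff 7.
- C: BR = T, leader payoff -2.
- R: BR = T, leader payoff -7.
Maximizing over 7, -2, -7, Player II chooses L. Subgame-perfect outcome: (T, L) with payoffs (3, 7).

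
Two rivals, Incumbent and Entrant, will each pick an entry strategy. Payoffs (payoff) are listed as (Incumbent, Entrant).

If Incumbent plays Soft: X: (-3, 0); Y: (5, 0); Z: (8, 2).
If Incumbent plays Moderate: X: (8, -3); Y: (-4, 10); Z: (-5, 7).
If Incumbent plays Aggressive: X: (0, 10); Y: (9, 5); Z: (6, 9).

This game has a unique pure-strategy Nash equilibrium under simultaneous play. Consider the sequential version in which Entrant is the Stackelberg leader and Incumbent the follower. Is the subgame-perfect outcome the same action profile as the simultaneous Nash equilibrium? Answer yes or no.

no

Work backward from Incumbent's decision.
- X: BR = Moderate, leader payoff -3.
- Y: BR = Aggressive, leader payoff 5.
- Z: BR = Soft, leader payoff 2.
Among -3, 5, 2, the best is 5 at Y. Subgame-perfect outcome: (Aggressive, Y) with payoffs (9, 5).
For the simultaneous game, intersect best replies.
Incumbent's best replies: X→Moderate; Y→Aggressive; Z→Soft.
Entrant's best replies: Soft→Z; Moderate→Y; Aggressive→X.
The unique mutual best reply is (Soft, Z), giving (8, 2).
Sequential outcome (Aggressive, Y) differs from the Nash profile (Soft, Z).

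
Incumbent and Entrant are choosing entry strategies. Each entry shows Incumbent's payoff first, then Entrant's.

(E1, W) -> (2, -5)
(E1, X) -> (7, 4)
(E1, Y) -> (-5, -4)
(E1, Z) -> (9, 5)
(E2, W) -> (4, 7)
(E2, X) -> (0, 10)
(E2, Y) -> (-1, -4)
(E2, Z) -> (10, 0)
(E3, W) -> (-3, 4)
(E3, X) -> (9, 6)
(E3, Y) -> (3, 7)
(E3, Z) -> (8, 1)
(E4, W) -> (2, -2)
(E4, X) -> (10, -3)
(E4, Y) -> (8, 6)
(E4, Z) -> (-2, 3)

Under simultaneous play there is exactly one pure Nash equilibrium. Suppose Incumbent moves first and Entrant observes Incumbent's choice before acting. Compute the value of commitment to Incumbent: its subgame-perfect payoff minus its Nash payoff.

Solve by backward induction (Incumbent leads).
- E1: Entrant compares -5, 4, -4, 5 and picks Z; Incumbent would get 9.
- E2: Entrant compares 7, 10, -4, 0 and picks X; Incumbent would get 0.
- E3: Entrant compares 4, 6, 7, 1 and picks Y; Incumbent would get 3.
- E4: Entrant compares -2, -3, 6, 3 and picks Y; Incumbent would get 8.
Among 9, 0, 3, 8, the best is 9 at E1. Subgame-perfect outcome: (E1, Z) with payoffs (9, 5).
For the simultaneous game, intersect best replies.
Incumbent's best replies: W→E2; X→E4; Y→E4; Z→E2.
Entrant's best replies: E1→Z; E2→X; E3→Y; E4→Y.
The unique mutual best reply is (E4, Y), giving (8, 6).
Incumbent's commitment gain: 9 − 8 = 1.

1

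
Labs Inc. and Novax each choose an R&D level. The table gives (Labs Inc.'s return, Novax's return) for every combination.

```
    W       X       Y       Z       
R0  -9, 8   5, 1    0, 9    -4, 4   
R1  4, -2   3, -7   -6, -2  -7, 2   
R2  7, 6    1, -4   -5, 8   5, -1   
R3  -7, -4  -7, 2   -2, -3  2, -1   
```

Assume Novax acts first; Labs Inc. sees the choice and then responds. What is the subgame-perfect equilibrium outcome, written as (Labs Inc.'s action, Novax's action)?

(R0, Y)

Backward induction with Novax moving first.
- W: BR = R2, leader payoff 6.
- X: BR = R0, leader payoff 1.
- Y: BR = R0, leader payoff 9.
- Z: BR = R2, leader payoff -1.
Novax's induced payoffs are 6, 1, 9, -1, so Novax commits to Y. Subgame-perfect outcome: (R0, Y) with payoffs (0, 9).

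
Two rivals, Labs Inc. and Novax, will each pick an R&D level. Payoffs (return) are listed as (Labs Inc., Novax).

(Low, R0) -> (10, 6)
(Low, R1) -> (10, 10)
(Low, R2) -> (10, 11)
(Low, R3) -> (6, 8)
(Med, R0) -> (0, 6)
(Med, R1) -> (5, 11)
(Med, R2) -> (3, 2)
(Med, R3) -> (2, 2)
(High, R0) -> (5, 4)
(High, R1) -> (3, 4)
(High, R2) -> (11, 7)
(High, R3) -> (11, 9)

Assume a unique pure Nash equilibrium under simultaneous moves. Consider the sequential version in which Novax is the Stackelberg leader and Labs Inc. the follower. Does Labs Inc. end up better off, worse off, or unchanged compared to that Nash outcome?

worse off

Work backward from Labs Inc.'s decision.
- R0 → Labs Inc. plays Low (best of 10, 0, 5); Novax gets 6.
- R1 → Labs Inc. plays Low (best of 10, 5, 3); Novax gets 10.
- R2 → Labs Inc. plays High (best of 10, 3, 11); Novax gets 7.
- R3 → Labs Inc. plays High (best of 6, 2, 11); Novax gets 9.
Maximizing over 6, 10, 7, 9, Novax chooses R1. Subgame-perfect outcome: (Low, R1) with payoffs (10, 10).
For the simultaneous game, intersect best replies.
Labs Inc.'s best replies: R0→Low; R1→Low; R2→High; R3→High.
Novax's best replies: Low→R2; Med→R1; High→R3.
The unique mutual best reply is (High, R3), giving (11, 9).
Labs Inc. earns 10 sequentially versus 11 at the Nash outcome: worse off.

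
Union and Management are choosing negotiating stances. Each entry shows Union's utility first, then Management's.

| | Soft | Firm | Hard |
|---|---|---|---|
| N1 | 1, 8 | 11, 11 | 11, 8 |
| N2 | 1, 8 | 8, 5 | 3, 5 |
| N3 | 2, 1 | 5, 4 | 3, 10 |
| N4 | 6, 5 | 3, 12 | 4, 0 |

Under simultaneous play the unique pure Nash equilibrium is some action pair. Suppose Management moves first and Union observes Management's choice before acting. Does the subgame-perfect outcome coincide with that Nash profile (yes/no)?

Work backward from Union's decision.
- Soft: BR = N4, leader payoff 5.
- Firm: BR = N1, leader payoff 11.
- Hard: BR = N1, leader payoff 8.
Among 5, 11, 8, the best is 11 at Firm. Subgame-perfect outcome: (N1, Firm) with payoffs (11, 11).
Now find the simultaneous Nash equilibrium.
Union's best replies: Soft→N4; Firm→N1; Hard→N1.
Management's best replies: N1→Firm; N2→Soft; N3→Hard; N4→Firm.
The unique mutual best reply is (N1, Firm), giving (11, 11).
Sequential outcome (N1, Firm) coincides with the Nash profile (N1, Firm).

yes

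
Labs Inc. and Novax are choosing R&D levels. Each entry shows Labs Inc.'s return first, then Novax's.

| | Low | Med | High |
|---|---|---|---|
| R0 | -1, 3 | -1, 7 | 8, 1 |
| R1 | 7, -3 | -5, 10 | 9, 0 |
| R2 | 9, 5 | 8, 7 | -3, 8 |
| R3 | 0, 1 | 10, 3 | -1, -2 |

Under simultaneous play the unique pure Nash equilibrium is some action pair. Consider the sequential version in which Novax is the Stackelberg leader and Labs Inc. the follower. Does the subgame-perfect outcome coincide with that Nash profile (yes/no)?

no

Labs Inc. best-responds to each possible Novax move:
- Low: BR = R2, leader payoff 5.
- Med: BR = R3, leader payoff 3.
- High: BR = R1, leader payoff 0.
Novax's induced payoffs are 5, 3, 0, so Novax commits to Low. Subgame-perfect outcome: (R2, Low) with payoffs (9, 5).
Under simultaneous play:
Labs Inc.'s best replies: Low→R2; Med→R3; High→R1.
Novax's best replies: R0→Med; R1→Med; R2→High; R3→Med.
Only (R3, Med) has each player best-responding; Nash payoffs (10, 3).
Sequential outcome (R2, Low) differs from the Nash profile (R3, Med).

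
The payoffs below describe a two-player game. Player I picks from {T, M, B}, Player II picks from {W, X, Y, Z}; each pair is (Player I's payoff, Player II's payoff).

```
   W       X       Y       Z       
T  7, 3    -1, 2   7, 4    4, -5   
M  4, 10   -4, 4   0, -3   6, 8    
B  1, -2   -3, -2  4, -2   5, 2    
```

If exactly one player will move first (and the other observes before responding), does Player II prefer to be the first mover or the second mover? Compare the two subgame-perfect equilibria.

If Player I leads: Player II's best replies are T→Y, M→W, B→Z; Player I's induced payoffs 7, 4, 5; outcome (T, Y), payoffs (7, 4).
If Player II leads: Player I's best replies are W→T, X→T, Y→T, Z→M; Player II's induced payoffs 3, 2, 4, 8; outcome (M, Z), payoffs (6, 8).
Player II gets 8 moving first and 4 moving second, so Player II prefers to move first.

first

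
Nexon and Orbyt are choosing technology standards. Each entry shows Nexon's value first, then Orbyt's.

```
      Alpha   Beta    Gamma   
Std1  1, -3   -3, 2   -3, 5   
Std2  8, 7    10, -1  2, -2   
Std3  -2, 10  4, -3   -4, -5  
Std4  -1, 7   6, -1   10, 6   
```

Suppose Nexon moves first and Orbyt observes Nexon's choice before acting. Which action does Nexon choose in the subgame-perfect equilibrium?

Orbyt best-responds to each possible Nexon move:
- Std1: Orbyt compares -3, 2, 5 and picks Gamma; Nexon would get -3.
- Std2: Orbyt compares 7, -1, -2 and picks Alpha; Nexon would get 8.
- Std3: Orbyt compares 10, -3, -5 and picks Alpha; Nexon would get -2.
- Std4: Orbyt compares 7, -1, 6 and picks Alpha; Nexon would get -1.
Nexon's induced payoffs are -3, 8, -2, -1, so Nexon commits to Std2. Subgame-perfect outcome: (Std2, Alpha) with payoffs (8, 7).

Std2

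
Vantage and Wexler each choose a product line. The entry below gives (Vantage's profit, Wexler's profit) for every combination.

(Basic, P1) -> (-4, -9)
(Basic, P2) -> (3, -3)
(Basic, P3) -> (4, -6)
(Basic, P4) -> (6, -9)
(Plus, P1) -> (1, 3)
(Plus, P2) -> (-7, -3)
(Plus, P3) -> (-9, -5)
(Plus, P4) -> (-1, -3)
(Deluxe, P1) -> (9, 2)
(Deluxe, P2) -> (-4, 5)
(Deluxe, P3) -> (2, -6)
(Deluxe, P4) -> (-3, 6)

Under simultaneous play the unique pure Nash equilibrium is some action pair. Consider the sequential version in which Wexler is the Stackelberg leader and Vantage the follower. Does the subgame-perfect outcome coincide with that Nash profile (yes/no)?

Work backward from Vantage's decision.
- P1 → Vantage plays Deluxe (best of -4, 1, 9); Wexler gets 2.
- P2 → Vantage plays Basic (best of 3, -7, -4); Wexler gets -3.
- P3 → Vantage plays Basic (best of 4, -9, 2); Wexler gets -6.
- P4 → Vantage plays Basic (best of 6, -1, -3); Wexler gets -9.
Among 2, -3, -6, -9, the best is 2 at P1. Subgame-perfect outcome: (Deluxe, P1) with payoffs (9, 2).
Now find the simultaneous Nash equilibrium.
Vantage's best replies: P1→Deluxe; P2→Basic; P3→Basic; P4→Basic.
Wexler's best replies: Basic→P2; Plus→P1; Deluxe→P4.
Only (Basic, P2) has each player best-responding; Nash payoffs (3, -3).
Sequential outcome (Deluxe, P1) differs from the Nash profile (Basic, P2).

no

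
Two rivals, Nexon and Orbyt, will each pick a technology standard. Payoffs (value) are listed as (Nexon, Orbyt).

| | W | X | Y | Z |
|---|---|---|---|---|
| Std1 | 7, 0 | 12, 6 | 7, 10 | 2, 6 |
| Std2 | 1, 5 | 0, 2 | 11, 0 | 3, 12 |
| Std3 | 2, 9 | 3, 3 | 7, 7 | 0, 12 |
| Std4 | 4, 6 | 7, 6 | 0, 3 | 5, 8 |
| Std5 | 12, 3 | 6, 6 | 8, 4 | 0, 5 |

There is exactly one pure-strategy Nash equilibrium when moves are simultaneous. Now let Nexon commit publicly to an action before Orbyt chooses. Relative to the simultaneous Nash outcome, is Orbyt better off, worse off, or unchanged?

better off

Solve by backward induction (Nexon leads).
- Std1 → Orbyt plays Y (best of 0, 6, 10, 6); Nexon gets 7.
- Std2 → Orbyt plays Z (best of 5, 2, 0, 12); Nexon gets 3.
- Std3 → Orbyt plays Z (best of 9, 3, 7, 12); Nexon gets 0.
- Std4 → Orbyt plays Z (best of 6, 6, 3, 8); Nexon gets 5.
- Std5 → Orbyt plays X (best of 3, 6, 4, 5); Nexon gets 6.
Among 7, 3, 0, 5, 6, the best is 7 at Std1. Subgame-perfect outcome: (Std1, Y) with payoffs (7, 10).
Now find the simultaneous Nash equilibrium.
Nexon's best replies: W→Std5; X→Std1; Y→Std2; Z→Std4.
Orbyt's best replies: Std1→Y; Std2→Z; Std3→Z; Std4→Z; Std5→X.
Only (Std4, Z) has each player best-responding; Nash payoffs (5, 8).
Orbyt earns 10 sequentially versus 8 at the Nash outcome: better off.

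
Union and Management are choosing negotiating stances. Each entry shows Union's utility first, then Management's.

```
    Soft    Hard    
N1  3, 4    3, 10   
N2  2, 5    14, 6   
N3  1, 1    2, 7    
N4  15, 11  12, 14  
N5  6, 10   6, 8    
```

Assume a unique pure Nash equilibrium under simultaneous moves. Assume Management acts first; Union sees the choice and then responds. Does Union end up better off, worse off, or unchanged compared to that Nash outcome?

Union best-responds to each possible Management move:
- Soft → Union plays N4 (best of 3, 2, 1, 15, 6); Management gets 11.
- Hard → Union plays N2 (best of 3, 14, 2, 12, 6); Management gets 6.
Among 11, 6, the best is 11 at Soft. Subgame-perfect outcome: (N4, Soft) with payoffs (15, 11).
Now find the simultaneous Nash equilibrium.
Union's best replies: Soft→N4; Hard→N2.
Management's best replies: N1→Hard; N2→Hard; N3→Hard; N4→Hard; N5→Soft.
Only (N2, Hard) has each player best-responding; Nash payoffs (14, 6).
Union earns 15 sequentially versus 14 at the Nash outcome: better off.

better off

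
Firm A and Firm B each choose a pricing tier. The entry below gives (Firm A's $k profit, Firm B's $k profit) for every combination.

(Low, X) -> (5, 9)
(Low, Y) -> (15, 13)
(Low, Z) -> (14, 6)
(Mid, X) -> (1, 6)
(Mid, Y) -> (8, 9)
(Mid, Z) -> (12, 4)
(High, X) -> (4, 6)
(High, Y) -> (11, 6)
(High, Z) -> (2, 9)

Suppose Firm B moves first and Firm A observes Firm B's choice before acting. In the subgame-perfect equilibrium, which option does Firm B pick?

Work backward from Firm A's decision.
- X: Firm A compares 5, 1, 4 and picks Low; Firm B would get 9.
- Y: Firm A compares 15, 8, 11 and picks Low; Firm B would get 13.
- Z: Firm A compares 14, 12, 2 and picks Low; Firm B would get 6.
Among 9, 13, 6, the best is 13 at Y. Subgame-perfect outcome: (Low, Y) with payoffs (15, 13).

Y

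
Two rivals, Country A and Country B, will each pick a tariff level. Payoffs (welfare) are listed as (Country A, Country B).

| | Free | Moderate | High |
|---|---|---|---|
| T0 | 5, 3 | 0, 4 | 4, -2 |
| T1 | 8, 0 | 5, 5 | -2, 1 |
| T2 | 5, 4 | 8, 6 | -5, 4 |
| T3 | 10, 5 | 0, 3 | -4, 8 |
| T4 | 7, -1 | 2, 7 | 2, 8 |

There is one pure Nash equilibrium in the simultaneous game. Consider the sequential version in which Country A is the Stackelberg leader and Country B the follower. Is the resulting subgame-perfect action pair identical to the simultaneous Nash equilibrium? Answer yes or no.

yes

Backward induction with Country A moving first.
- T0 → Country B plays Moderate (best of 3, 4, -2); Country A gets 0.
- T1 → Country B plays Moderate (best of 0, 5, 1); Country A gets 5.
- T2 → Country B plays Moderate (best of 4, 6, 4); Country A gets 8.
- T3 → Country B plays High (best of 5, 3, 8); Country A gets -4.
- T4 → Country B plays High (best of -1, 7, 8); Country A gets 2.
Among 0, 5, 8, -4, 2, the best is 8 at T2. Subgame-perfect outcome: (T2, Moderate) with payoffs (8, 6).
For the simultaneous game, intersect best replies.
Country A's best replies: Free→T3; Moderate→T2; High→T0.
Country B's best replies: T0→Moderate; T1→Moderate; T2→Moderate; T3→High; T4→High.
Only (T2, Moderate) has each player best-responding; Nash payoffs (8, 6).
Sequential outcome (T2, Moderate) coincides with the Nash profile (T2, Moderate).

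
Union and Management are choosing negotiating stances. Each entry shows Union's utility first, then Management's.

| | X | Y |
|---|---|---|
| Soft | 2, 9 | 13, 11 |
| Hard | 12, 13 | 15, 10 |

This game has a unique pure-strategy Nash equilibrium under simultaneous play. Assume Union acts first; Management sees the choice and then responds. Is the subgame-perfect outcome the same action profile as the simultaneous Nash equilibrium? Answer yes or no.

Work backward from Management's decision.
- Soft → Management plays Y (best of 9, 11); Union gets 13.
- Hard → Management plays X (best of 13, 10); Union gets 12.
Among 13, 12, the best is 13 at Soft. Subgame-perfect outcome: (Soft, Y) with payoffs (13, 11).
Now find the simultaneous Nash equilibrium.
Union's best replies: X→Hard; Y→Hard.
Management's best replies: Soft→Y; Hard→X.
Only (Hard, X) has each player best-responding; Nash payoffs (12, 13).
Sequential outcome (Soft, Y) differs from the Nash profile (Hard, X).

no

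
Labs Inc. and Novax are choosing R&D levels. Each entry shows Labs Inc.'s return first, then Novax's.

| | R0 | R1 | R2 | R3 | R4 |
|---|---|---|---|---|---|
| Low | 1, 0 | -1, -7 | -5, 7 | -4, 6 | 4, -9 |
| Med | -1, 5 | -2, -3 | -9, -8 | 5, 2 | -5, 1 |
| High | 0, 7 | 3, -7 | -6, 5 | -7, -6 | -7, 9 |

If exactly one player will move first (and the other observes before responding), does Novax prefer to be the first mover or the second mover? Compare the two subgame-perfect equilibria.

If Labs Inc. leads: Novax's best replies are Low→R2, Med→R0, High→R4; Labs Inc.'s induced payoffs -5, -1, -7; outcome (Med, R0), payoffs (-1, 5).
If Novax leads: Labs Inc.'s best replies are R0→Low, R1→High, R2→Low, R3→Med, R4→Low; Novax's induced payoffs 0, -7, 7, 2, -9; outcome (Low, R2), payoffs (-5, 7).
Novax gets 7 moving first and 5 moving second, so Novax prefers to move first.

first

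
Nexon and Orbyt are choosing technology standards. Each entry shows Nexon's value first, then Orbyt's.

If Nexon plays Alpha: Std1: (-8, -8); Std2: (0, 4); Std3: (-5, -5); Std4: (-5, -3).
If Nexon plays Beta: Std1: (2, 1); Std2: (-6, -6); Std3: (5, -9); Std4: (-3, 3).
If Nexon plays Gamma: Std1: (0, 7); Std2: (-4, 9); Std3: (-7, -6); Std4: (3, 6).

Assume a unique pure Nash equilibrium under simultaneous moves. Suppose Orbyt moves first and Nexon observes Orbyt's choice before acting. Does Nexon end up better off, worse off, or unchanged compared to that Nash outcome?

better off

Solve by backward induction (Orbyt leads).
- Std1: BR = Beta, leader payoff 1.
- Std2: BR = Alpha, leader payoff 4.
- Std3: BR = Beta, leader payoff -9.
- Std4: BR = Gamma, leader payoff 6.
Among 1, 4, -9, 6, the best is 6 at Std4. Subgame-perfect outcome: (Gamma, Std4) with payoffs (3, 6).
For the simultaneous game, intersect best replies.
Nexon's best replies: Std1→Beta; Std2→Alpha; Std3→Beta; Std4→Gamma.
Orbyt's best replies: Alpha→Std2; Beta→Std4; Gamma→Std2.
Only (Alpha, Std2) has each player best-responding; Nash payoffs (0, 4).
Nexon earns 3 sequentially versus 0 at the Nash outcome: better off.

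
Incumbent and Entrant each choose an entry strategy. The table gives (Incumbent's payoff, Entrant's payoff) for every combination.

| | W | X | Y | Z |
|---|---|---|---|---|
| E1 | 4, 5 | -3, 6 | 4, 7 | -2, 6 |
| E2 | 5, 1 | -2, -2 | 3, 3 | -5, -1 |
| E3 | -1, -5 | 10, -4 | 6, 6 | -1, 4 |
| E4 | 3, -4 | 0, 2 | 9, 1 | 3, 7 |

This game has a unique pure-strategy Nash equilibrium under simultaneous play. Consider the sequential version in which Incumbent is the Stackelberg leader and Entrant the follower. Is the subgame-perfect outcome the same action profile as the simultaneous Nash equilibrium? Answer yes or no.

no

Backward induction with Incumbent moving first.
- E1: BR = Y, leader payoff 4.
- E2: BR = Y, leader payoff 3.
- E3: BR = Y, leader payoff 6.
- E4: BR = Z, leader payoff 3.
Among 4, 3, 6, 3, the best is 6 at E3. Subgame-perfect outcome: (E3, Y) with payoffs (6, 6).
Now find the simultaneous Nash equilibrium.
Incumbent's best replies: W→E2; X→E3; Y→E4; Z→E4.
Entrant's best replies: E1→Y; E2→Y; E3→Y; E4→Z.
Only (E4, Z) has each player best-responding; Nash payoffs (3, 7).
Sequential outcome (E3, Y) differs from the Nash profile (E4, Z).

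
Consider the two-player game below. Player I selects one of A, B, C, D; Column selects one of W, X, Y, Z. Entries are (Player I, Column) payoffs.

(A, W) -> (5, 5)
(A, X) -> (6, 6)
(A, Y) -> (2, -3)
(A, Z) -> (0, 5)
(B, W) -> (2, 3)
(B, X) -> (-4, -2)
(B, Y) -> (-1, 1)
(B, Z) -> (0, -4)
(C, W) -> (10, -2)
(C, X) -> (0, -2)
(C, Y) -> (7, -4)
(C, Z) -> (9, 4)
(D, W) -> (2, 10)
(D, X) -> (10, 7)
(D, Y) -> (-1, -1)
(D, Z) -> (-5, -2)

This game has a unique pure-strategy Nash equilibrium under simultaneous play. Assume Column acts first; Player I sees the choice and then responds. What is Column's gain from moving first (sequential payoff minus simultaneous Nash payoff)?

Player I best-responds to each possible Column move:
- W → Player I plays C (best of 5, 2, 10, 2); Column gets -2.
- X → Player I plays D (best of 6, -4, 0, 10); Column gets 7.
- Y → Player I plays C (best of 2, -1, 7, -1); Column gets -4.
- Z → Player I plays C (best of 0, 0, 9, -5); Column gets 4.
Maximizing over -2, 7, -4, 4, Column chooses X. Subgame-perfect outcome: (D, X) with payoffs (10, 7).
Now find the simultaneous Nash equilibrium.
Player I's best replies: W→C; X→D; Y→C; Z→C.
Column's best replies: A→X; B→W; C→Z; D→W.
Only (C, Z) has each player best-responding; Nash payoffs (9, 4).
Column's commitment gain: 7 − 4 = 3.

3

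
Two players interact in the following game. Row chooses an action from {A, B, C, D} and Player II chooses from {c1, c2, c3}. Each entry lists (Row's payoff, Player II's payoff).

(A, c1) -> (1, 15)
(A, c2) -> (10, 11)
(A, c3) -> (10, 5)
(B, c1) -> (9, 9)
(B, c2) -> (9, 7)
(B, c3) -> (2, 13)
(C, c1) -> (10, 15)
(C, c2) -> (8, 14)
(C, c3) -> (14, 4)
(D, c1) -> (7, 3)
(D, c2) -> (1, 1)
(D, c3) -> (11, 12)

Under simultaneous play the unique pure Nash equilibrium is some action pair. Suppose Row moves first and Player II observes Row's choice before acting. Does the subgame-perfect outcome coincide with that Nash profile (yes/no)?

Work backward from Player II's decision.
- A: Player II compares 15, 11, 5 and picks c1; Row would get 1.
- B: Player II compares 9, 7, 13 and picks c3; Row would get 2.
- C: Player II compares 15, 14, 4 and picks c1; Row would get 10.
- D: Player II compares 3, 1, 12 and picks c3; Row would get 11.
Among 1, 2, 10, 11, the best is 11 at D. Subgame-perfect outcome: (D, c3) with payoffs (11, 12).
Under simultaneous play:
Row's best replies: c1→C; c2→A; c3→C.
Player II's best replies: A→c1; B→c3; C→c1; D→c3.
Only (C, c1) has each player best-responding; Nash payoffs (10, 15).
Sequential outcome (D, c3) differs from the Nash profile (C, c1).

no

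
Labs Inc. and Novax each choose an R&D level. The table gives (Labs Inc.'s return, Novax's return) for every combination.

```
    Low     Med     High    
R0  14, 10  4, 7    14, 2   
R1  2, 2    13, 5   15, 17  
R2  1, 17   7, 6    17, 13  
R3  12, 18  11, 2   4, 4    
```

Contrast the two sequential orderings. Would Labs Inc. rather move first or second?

If Labs Inc. leads: Novax's best replies are R0→Low, R1→High, R2→Low, R3→Low; Labs Inc.'s induced payoffs 14, 15, 1, 12; outcome (R1, High), payoffs (15, 17).
If Novax leads: Labs Inc.'s best replies are Low→R0, Med→R1, High→R2; Novax's induced payoffs 10, 5, 13; outcome (R2, High), payoffs (17, 13).
Labs Inc. gets 15 moving first and 17 moving second, so Labs Inc. prefers to move second.

second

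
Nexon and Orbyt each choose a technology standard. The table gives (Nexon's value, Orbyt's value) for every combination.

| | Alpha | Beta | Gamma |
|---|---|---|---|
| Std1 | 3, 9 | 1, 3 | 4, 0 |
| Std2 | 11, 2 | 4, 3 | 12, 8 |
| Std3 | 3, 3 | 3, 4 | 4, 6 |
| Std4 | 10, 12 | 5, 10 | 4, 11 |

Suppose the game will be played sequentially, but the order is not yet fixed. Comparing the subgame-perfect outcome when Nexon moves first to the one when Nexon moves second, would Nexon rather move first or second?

If Nexon leads: Orbyt's best replies are Std1→Alpha, Std2→Gamma, Std3→Gamma, Std4→Alpha; Nexon's induced payoffs 3, 12, 4, 10; outcome (Std2, Gamma), payoffs (12, 8).
If Orbyt leads: Nexon's best replies are Alpha→Std2, Beta→Std4, Gamma→Std2; Orbyt's induced payoffs 2, 10, 8; outcome (Std4, Beta), payoffs (5, 10).
Nexon gets 12 moving first and 5 moving second, so Nexon prefers to move first.

first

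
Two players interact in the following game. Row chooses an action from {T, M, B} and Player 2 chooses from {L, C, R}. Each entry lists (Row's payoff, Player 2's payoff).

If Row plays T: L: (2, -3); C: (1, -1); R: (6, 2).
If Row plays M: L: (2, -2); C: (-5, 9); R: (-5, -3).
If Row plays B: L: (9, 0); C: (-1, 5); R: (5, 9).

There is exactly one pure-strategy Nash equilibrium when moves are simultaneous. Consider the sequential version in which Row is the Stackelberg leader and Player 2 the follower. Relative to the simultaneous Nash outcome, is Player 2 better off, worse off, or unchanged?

Player 2 best-responds to each possible Row move:
- T: BR = R, leader payoff 6.
- M: BR = C, leader payoff -5.
- B: BR = R, leader payoff 5.
Among 6, -5, 5, the best is 6 at T. Subgame-perfect outcome: (T, R) with payoffs (6, 2).
Now find the simultaneous Nash equilibrium.
Row's best replies: L→B; C→T; R→T.
Player 2's best replies: T→R; M→C; B→R.
Only (T, R) has each player best-responding; Nash payoffs (6, 2).
Player 2 earns 2 sequentially versus 2 at the Nash outcome: unchanged.

unchanged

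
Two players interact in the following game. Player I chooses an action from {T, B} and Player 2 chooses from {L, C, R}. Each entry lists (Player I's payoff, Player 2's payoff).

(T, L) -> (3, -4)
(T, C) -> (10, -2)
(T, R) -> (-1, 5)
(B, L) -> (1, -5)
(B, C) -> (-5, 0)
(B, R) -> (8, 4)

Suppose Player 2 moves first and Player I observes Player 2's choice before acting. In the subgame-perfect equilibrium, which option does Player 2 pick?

R

Work backward from Player I's decision.
- L → Player I plays T (best of 3, 1); Player 2 gets -4.
- C → Player I plays T (best of 10, -5); Player 2 gets -2.
- R → Player I plays B (best of -1, 8); Player 2 gets 4.
Maximizing over -4, -2, 4, Player 2 chooses R. Subgame-perfect outcome: (B, R) with payoffs (8, 4).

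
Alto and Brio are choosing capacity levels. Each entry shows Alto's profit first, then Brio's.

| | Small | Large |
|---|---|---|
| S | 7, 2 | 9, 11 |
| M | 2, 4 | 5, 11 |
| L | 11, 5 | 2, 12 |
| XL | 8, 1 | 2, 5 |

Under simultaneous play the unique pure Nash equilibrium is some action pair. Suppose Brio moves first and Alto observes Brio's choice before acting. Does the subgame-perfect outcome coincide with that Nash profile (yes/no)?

Solve by backward induction (Brio leads).
- Small → Alto plays L (best of 7, 2, 11, 8); Brio gets 5.
- Large → Alto plays S (best of 9, 5, 2, 2); Brio gets 11.
Among 5, 11, the best is 11 at Large. Subgame-perfect outcome: (S, Large) with payoffs (9, 11).
Under simultaneous play:
Alto's best replies: Small→L; Large→S.
Brio's best replies: S→Large; M→Large; L→Large; XL→Large.
The unique mutual best reply is (S, Large), giving (9, 11).
Sequential outcome (S, Large) coincides with the Nash profile (S, Large).

yes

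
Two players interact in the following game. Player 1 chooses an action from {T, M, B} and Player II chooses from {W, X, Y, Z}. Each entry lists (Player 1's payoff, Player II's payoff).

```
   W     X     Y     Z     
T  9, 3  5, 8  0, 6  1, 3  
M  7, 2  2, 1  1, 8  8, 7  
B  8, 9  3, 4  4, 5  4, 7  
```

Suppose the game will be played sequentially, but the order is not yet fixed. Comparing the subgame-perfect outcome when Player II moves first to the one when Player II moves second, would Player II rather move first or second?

If Player 1 leads: Player II's best replies are T→X, M→Y, B→W; Player 1's induced payoffs 5, 1, 8; outcome (B, W), payoffs (8, 9).
If Player II leads: Player 1's best replies are W→T, X→T, Y→B, Z→M; Player II's induced payoffs 3, 8, 5, 7; outcome (T, X), payoffs (5, 8).
Player II gets 8 moving first and 9 moving second, so Player II prefers to move second.

second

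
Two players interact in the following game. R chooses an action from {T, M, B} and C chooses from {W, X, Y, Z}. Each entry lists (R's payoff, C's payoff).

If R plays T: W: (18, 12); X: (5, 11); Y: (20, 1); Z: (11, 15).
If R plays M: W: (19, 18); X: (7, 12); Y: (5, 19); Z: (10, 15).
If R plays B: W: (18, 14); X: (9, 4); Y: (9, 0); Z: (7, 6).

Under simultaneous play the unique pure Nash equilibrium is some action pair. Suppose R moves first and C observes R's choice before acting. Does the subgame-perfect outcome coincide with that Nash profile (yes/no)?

no

Backward induction with R moving first.
- T: C compares 12, 11, 1, 15 and picks Z; R would get 11.
- M: C compares 18, 12, 19, 15 and picks Y; R would get 5.
- B: C compares 14, 4, 0, 6 and picks W; R would get 18.
Maximizing over 11, 5, 18, R chooses B. Subgame-perfect outcome: (B, W) with payoffs (18, 14).
For the simultaneous game, intersect best replies.
R's best replies: W→M; X→B; Y→T; Z→T.
C's best replies: T→Z; M→Y; B→W.
The unique mutual best reply is (T, Z), giving (11, 15).
Sequential outcome (B, W) differs from the Nash profile (T, Z).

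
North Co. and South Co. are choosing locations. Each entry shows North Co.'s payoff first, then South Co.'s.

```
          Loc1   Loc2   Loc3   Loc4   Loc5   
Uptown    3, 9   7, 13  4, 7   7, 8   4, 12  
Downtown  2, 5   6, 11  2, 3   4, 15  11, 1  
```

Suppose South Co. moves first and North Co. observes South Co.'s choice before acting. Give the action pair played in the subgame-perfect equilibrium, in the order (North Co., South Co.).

(Uptown, Loc2)

Backward induction with South Co. moving first.
- Loc1 → North Co. plays Uptown (best of 3, 2); South Co. gets 9.
- Loc2 → North Co. plays Uptown (best of 7, 6); South Co. gets 13.
- Loc3 → North Co. plays Uptown (best of 4, 2); South Co. gets 7.
- Loc4 → North Co. plays Uptown (best of 7, 4); South Co. gets 8.
- Loc5 → North Co. plays Downtown (best of 4, 11); South Co. gets 1.
Among 9, 13, 7, 8, 1, the best is 13 at Loc2. Subgame-perfect outcome: (Uptown, Loc2) with payoffs (7, 13).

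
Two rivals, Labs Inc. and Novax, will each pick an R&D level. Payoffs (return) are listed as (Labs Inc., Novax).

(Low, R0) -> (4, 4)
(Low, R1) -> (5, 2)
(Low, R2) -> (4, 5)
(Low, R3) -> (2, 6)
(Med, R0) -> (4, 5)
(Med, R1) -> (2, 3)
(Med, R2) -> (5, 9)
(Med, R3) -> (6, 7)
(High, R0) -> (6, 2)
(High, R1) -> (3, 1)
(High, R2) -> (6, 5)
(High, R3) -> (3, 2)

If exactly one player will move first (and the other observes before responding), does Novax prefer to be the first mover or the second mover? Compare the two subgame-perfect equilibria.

If Labs Inc. leads: Novax's best replies are Low→R3, Med→R2, High→R2; Labs Inc.'s induced payoffs 2, 5, 6; outcome (High, R2), payoffs (6, 5).
If Novax leads: Labs Inc.'s best replies are R0→High, R1→Low, R2→High, R3→Med; Novax's induced payoffs 2, 2, 5, 7; outcome (Med, R3), payoffs (6, 7).
Novax gets 7 moving first and 5 moving second, so Novax prefers to move first.

first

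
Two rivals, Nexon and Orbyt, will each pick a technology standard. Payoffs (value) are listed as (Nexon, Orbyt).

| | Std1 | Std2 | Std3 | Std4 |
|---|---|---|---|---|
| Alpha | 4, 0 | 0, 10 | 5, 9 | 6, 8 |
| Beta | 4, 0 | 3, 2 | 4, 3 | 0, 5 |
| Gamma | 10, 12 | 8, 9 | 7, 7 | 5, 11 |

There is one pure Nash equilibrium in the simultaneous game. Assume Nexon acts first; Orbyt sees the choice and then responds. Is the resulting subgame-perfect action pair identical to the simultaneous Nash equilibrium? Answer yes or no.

yes

Orbyt best-responds to each possible Nexon move:
- Alpha: BR = Std2, leader payoff 0.
- Beta: BR = Std4, leader payoff 0.
- Gamma: BR = Std1, leader payoff 10.
Nexon's induced payoffs are 0, 0, 10, so Nexon commits to Gamma. Subgame-perfect outcome: (Gamma, Std1) with payoffs (10, 12).
Under simultaneous play:
Nexon's best replies: Std1→Gamma; Std2→Gamma; Std3→Gamma; Std4→Alpha.
Orbyt's best replies: Alpha→Std2; Beta→Std4; Gamma→Std1.
The unique mutual best reply is (Gamma, Std1), giving (10, 12).
Sequential outcome (Gamma, Std1) coincides with the Nash profile (Gamma, Std1).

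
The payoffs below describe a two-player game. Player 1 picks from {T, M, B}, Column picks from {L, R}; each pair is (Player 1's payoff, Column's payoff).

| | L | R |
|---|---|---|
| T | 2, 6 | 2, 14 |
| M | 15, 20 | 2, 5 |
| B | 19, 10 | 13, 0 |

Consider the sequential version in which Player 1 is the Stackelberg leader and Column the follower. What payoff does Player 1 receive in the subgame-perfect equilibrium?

19

Backward induction with Player 1 moving first.
- T: Column compares 6, 14 and picks R; Player 1 would get 2.
- M: Column compares 20, 5 and picks L; Player 1 would get 15.
- B: Column compares 10, 0 and picks L; Player 1 would get 19.
Among 2, 15, 19, the best is 19 at B. Subgame-perfect outcome: (B, L) with payoffs (19, 10).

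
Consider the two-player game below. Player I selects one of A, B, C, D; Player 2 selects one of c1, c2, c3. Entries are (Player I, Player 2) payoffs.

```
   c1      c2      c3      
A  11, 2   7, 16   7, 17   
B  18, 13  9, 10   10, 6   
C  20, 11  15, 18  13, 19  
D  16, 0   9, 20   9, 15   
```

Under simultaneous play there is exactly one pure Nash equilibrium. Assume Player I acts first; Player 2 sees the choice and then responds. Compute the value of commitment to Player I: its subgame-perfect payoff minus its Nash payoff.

5

Backward induction with Player I moving first.
- A → Player 2 plays c3 (best of 2, 16, 17); Player I gets 7.
- B → Player 2 plays c1 (best of 13, 10, 6); Player I gets 18.
- C → Player 2 plays c3 (best of 11, 18, 19); Player I gets 13.
- D → Player 2 plays c2 (best of 0, 20, 15); Player I gets 9.
Among 7, 18, 13, 9, the best is 18 at B. Subgame-perfect outcome: (B, c1) with payoffs (18, 13).
For the simultaneous game, intersect best replies.
Player I's best replies: c1→C; c2→C; c3→C.
Player 2's best replies: A→c3; B→c1; C→c3; D→c2.
The unique mutual best reply is (C, c3), giving (13, 19).
Player I's commitment gain: 18 − 13 = 5.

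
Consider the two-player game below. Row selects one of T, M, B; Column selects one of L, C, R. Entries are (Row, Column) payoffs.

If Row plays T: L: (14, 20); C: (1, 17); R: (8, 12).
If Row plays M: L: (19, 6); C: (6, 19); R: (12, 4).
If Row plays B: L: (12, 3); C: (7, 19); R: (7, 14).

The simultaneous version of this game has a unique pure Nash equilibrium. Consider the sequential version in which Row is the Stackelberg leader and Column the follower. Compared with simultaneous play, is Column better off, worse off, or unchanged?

Backward induction with Row moving first.
- T: Column compares 20, 17, 12 and picks L; Row would get 14.
- M: Column compares 6, 19, 4 and picks C; Row would get 6.
- B: Column compares 3, 19, 14 and picks C; Row would get 7.
Row's induced payoffs are 14, 6, 7, so Row commits to T. Subgame-perfect outcome: (T, L) with payoffs (14, 20).
Under simultaneous play:
Row's best replies: L→M; C→B; R→M.
Column's best replies: T→L; M→C; B→C.
The unique mutual best reply is (B, C), giving (7, 19).
Column earns 20 sequentially versus 19 at the Nash outcome: better off.

better off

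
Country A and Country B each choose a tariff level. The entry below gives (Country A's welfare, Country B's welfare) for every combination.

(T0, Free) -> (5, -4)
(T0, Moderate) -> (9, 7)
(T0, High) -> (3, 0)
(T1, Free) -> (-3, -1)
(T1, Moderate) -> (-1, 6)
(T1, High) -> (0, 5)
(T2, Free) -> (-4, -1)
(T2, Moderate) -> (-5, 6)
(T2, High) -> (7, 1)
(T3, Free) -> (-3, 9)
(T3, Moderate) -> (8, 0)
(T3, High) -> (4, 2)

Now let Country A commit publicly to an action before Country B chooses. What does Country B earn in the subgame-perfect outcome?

7

Work backward from Country B's decision.
- T0: Country B compares -4, 7, 0 and picks Moderate; Country A would get 9.
- T1: Country B compares -1, 6, 5 and picks Moderate; Country A would get -1.
- T2: Country B compares -1, 6, 1 and picks Moderate; Country A would get -5.
- T3: Country B compares 9, 0, 2 and picks Free; Country A would get -3.
Maximizing over 9, -1, -5, -3, Country A chooses T0. Subgame-perfect outcome: (T0, Moderate) with payoffs (9, 7).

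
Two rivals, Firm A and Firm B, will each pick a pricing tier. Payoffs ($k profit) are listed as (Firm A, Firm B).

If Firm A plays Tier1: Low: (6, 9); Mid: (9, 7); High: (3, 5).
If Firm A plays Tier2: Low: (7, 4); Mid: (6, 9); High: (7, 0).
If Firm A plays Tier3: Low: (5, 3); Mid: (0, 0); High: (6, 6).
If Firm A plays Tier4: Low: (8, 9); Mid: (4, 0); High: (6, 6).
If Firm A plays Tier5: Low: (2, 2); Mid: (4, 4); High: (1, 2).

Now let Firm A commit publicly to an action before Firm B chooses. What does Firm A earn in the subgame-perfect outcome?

Work backward from Firm B's decision.
- Tier1: BR = Low, leader payoff 6.
- Tier2: BR = Mid, leader payoff 6.
- Tier3: BR = High, leader payoff 6.
- Tier4: BR = Low, leader payoff 8.
- Tier5: BR = Mid, leader payoff 4.
Among 6, 6, 6, 8, 4, the best is 8 at Tier4. Subgame-perfect outcome: (Tier4, Low) with payoffs (8, 9).

8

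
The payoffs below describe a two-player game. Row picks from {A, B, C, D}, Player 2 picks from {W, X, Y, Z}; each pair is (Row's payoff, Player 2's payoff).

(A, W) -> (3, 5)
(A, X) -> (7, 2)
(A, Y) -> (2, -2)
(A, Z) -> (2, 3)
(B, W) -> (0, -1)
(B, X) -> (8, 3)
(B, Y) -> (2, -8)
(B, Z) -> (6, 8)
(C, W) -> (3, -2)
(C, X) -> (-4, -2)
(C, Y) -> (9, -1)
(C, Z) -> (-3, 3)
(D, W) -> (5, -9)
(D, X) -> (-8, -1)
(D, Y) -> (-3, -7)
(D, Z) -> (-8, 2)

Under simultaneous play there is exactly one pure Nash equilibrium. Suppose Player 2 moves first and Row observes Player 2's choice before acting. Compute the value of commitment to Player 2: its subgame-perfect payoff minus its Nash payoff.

Row best-responds to each possible Player 2 move:
- W → Row plays D (best of 3, 0, 3, 5); Player 2 gets -9.
- X → Row plays B (best of 7, 8, -4, -8); Player 2 gets 3.
- Y → Row plays C (best of 2, 2, 9, -3); Player 2 gets -1.
- Z → Row plays B (best of 2, 6, -3, -8); Player 2 gets 8.
Among -9, 3, -1, 8, the best is 8 at Z. Subgame-perfect outcome: (B, Z) with payoffs (6, 8).
Now find the simultaneous Nash equilibrium.
Row's best replies: W→D; X→B; Y→C; Z→B.
Player 2's best replies: A→W; B→Z; C→Z; D→Z.
The unique mutual best reply is (B, Z), giving (6, 8).
Player 2's commitment gain: 8 − 8 = 0.

0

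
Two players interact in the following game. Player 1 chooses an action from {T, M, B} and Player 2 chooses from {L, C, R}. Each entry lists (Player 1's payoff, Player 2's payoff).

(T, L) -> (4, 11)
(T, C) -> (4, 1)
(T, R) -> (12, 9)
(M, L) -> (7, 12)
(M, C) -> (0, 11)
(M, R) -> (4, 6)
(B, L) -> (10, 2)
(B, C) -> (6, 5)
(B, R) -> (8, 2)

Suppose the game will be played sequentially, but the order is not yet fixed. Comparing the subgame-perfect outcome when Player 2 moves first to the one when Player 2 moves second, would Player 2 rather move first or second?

second

If Player 1 leads: Player 2's best replies are T→L, M→L, B→C; Player 1's induced payoffs 4, 7, 6; outcome (M, L), payoffs (7, 12).
If Player 2 leads: Player 1's best replies are L→B, C→B, R→T; Player 2's induced payoffs 2, 5, 9; outcome (T, R), payoffs (12, 9).
Player 2 gets 9 moving first and 12 moving second, so Player 2 prefers to move second.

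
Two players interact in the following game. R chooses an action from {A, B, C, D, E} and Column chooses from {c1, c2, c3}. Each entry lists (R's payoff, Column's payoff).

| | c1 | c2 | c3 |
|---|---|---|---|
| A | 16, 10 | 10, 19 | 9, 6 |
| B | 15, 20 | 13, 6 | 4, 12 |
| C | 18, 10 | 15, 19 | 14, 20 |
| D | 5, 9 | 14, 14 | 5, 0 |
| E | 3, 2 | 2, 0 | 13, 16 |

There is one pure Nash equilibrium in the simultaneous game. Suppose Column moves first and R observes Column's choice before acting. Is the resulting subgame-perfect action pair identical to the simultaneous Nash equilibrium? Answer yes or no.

yes

Solve by backward induction (Column leads).
- c1: BR = C, leader payoff 10.
- c2: BR = C, leader payoff 19.
- c3: BR = C, leader payoff 20.
Among 10, 19, 20, the best is 20 at c3. Subgame-perfect outcome: (C, c3) with payoffs (14, 20).
Under simultaneous play:
R's best replies: c1→C; c2→C; c3→C.
Column's best replies: A→c2; B→c1; C→c3; D→c2; E→c3.
The unique mutual best reply is (C, c3), giving (14, 20).
Sequential outcome (C, c3) coincides with the Nash profile (C, c3).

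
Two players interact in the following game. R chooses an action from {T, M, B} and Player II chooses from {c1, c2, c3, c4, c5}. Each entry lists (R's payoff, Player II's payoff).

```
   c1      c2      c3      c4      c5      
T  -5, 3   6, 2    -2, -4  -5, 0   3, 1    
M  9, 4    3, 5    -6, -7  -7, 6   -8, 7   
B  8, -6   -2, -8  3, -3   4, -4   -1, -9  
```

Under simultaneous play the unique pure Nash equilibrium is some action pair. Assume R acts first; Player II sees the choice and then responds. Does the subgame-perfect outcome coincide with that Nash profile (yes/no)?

Backward induction with R moving first.
- T: BR = c1, leader payoff -5.
- M: BR = c5, leader payoff -8.
- B: BR = c3, leader payoff 3.
Among -5, -8, 3, the best is 3 at B. Subgame-perfect outcome: (B, c3) with payoffs (3, -3).
Under simultaneous play:
R's best replies: c1→M; c2→T; c3→B; c4→B; c5→T.
Player II's best replies: T→c1; M→c5; B→c3.
Only (B, c3) has each player best-responding; Nash payoffs (3, -3).
Sequential outcome (B, c3) coincides with the Nash profile (B, c3).

yes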